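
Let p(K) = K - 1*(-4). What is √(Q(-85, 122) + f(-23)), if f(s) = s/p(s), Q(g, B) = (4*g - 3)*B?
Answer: 3*I*√1678441/19 ≈ 204.56*I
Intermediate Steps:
p(K) = 4 + K (p(K) = K + 4 = 4 + K)
Q(g, B) = B*(-3 + 4*g) (Q(g, B) = (-3 + 4*g)*B = B*(-3 + 4*g))
f(s) = s/(4 + s)
√(Q(-85, 122) + f(-23)) = √(122*(-3 + 4*(-85)) - 23/(4 - 23)) = √(122*(-3 - 340) - 23/(-19)) = √(122*(-343) - 23*(-1/19)) = √(-41846 + 23/19) = √(-795051/19) = 3*I*√1678441/19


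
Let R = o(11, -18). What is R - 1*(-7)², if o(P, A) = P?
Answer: -38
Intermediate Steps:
R = 11
R - 1*(-7)² = 11 - 1*(-7)² = 11 - 1*49 = 11 - 49 = -38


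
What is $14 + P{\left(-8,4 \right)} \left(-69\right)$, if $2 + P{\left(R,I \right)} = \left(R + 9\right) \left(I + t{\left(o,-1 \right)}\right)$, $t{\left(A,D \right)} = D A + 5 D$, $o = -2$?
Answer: $83$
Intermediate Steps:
$t{\left(A,D \right)} = 5 D + A D$ ($t{\left(A,D \right)} = A D + 5 D = 5 D + A D$)
$P{\left(R,I \right)} = -2 + \left(-3 + I\right) \left(9 + R\right)$ ($P{\left(R,I \right)} = -2 + \left(R + 9\right) \left(I - \left(5 - 2\right)\right) = -2 + \left(9 + R\right) \left(I - 3\right) = -2 + \left(9 + R\right) \left(-3 + I\right) = -2 + \left(-3 + I\right) \left(9 + R\right)$)
$14 + P{\left(-8,4 \right)} \left(-69\right) = 14 + \left(-29 - -24 + 9 \cdot 4 + 4 \left(-8\right)\right) \left(-69\right) = 14 + \left(-29 + 24 + 36 - 32\right) \left(-69\right) = 14 - -69 = 14 + 69 = 83$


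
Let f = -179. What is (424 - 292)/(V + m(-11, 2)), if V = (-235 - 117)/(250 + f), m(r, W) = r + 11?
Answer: -213/8 ≈ -26.625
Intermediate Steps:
m(r, W) = 11 + r
V = -352/71 (V = (-235 - 117)/(250 - 179) = -352/71 ≈ -4.9577)
(424 - 292)/(V + m(-11, 2)) = (424 - 292)/(-352/71 + (11 - 11)) = 132/(-352/71 + 0) = 132/(-352/71) = 132*(-71/352) = -213/8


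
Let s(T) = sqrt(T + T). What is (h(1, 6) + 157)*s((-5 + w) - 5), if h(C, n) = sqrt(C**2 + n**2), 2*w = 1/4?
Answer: I*sqrt(79)*(157 + sqrt(37))/2 ≈ 724.76*I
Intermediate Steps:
w = 1/8 (w = (1/2)/4 = (1/2)*(1/4) = 1/8 ≈ 0.12500)
s(T) = sqrt(2)*sqrt(T) (s(T) = sqrt(2*T) = sqrt(2)*sqrt(T))
(h(1, 6) + 157)*s((-5 + w) - 5) = (sqrt(1**2 + 6**2) + 157)*(sqrt(2)*sqrt((-5 + 1/8) - 5)) = (sqrt(1 + 36) + 157)*(sqrt(2)*sqrt(-39/8 - 5)) = (sqrt(37) + 157)*(sqrt(2)*sqrt(-79/8)) = (157 + sqrt(37))*(sqrt(2)*(I*sqrt(158)/4)) = (157 + sqrt(37))*(I*sqrt(79)/2) = I*sqrt(79)*(157 + sqrt(37))/2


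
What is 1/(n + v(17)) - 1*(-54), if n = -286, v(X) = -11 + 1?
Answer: 15983/296 ≈ 53.997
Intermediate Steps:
v(X) = -10
1/(n + v(17)) - 1*(-54) = 1/(-286 - 10) - 1*(-54) = 1/(-296) + 54 = -1/296 + 54 = 15983/296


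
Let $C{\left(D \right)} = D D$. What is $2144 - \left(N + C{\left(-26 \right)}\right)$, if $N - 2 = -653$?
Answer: $2119$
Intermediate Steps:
$N = -651$ ($N = 2 - 653 = -651$)
$C{\left(D \right)} = D^{2}$
$2144 - \left(N + C{\left(-26 \right)}\right) = 2144 - \left(-651 + \left(-26\right)^{2}\right) = 2144 - \left(-651 + 676\right) = 2144 - 25 = 2119$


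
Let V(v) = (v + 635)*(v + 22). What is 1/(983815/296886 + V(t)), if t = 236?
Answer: 296886/66716611963 ≈ 4.4500e-6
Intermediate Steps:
V(v) = (22 + v)*(635 + v) (V(v) = (635 + v)*(22 + v) = (22 + v)*(635 + v))
1/(983815/296886 + V(t)) = 1/(983815/296886 + (13970 + 236² + 657*236)) = 1/(983815*(1/296886) + (13970 + 55696 + 155052)) = 1/(983815/296886 + 224718) = 1/(66716611963/296886) = 296886/66716611963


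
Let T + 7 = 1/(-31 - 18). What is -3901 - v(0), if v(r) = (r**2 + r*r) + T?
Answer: -190805/49 ≈ -3894.0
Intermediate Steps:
T = -344/49 (T = -7 + 1/(-31 - 18) = -7 + 1/(-49) = -7 - 1/49 = -344/49 ≈ -7.0204)
v(r) = -344/49 + 2*r**2 (v(r) = (r**2 + r*r) - 344/49 = (r**2 + r**2) - 344/49 = 2*r**2 - 344/49 = -344/49 + 2*r**2)
-3901 - v(0) = -3901 - (-344/49 + 2*0**2) = -3901 - (-344/49 + 2*0) = -3901 - (-344/49 + 0) = -3901 - 1*(-344/49) = -3901 + 344/49 = -190805/49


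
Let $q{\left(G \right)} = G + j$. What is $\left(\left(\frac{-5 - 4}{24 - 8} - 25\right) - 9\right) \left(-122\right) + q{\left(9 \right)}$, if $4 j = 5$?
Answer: $\frac{33815}{8} \approx 4226.9$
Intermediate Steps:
$j = \frac{5}{4}$ ($j = \frac{1}{4} \cdot 5 = \frac{5}{4} \approx 1.25$)
$q{\left(G \right)} = \frac{5}{4} + G$ ($q{\left(G \right)} = G + \frac{5}{4} = \frac{5}{4} + G$)
$\left(\left(\frac{-5 - 4}{24 - 8} - 25\right) - 9\right) \left(-122\right) + q{\left(9 \right)} = \left(\left(\frac{-5 - 4}{24 - 8} - 25\right) - 9\right) \left(-122\right) + \left(\frac{5}{4} + 9\right) = \left(\left(- \frac{9}{16} - 25\right) - 9\right) \left(-122\right) + \frac{41}{4} = \left(- \frac{409}{16} - 9\right) \left(-122\right) + \frac{41}{4} = \left(- \frac{553}{16}\right) \left(-122\right) + \frac{41}{4} = \frac{33733}{8} + \frac{41}{4} = \frac{33815}{8}$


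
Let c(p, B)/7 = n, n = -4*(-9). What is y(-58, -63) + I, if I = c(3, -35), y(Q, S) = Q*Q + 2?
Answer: 3618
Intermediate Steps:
n = 36
c(p, B) = 252 (c(p, B) = 7*36 = 252)
y(Q, S) = 2 + Q² (y(Q, S) = Q² + 2 = 2 + Q²)
I = 252
y(-58, -63) + I = (2 + (-58)²) + 252 = (2 + 3364) + 252 = 3366 + 252 = 3618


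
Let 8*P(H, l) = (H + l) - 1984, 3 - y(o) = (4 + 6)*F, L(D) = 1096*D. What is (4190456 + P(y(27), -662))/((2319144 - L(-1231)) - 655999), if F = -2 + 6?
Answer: 11173655/8032856 ≈ 1.3910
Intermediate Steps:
F = 4
y(o) = -37 (y(o) = 3 - (4 + 6)*4 = 3 - 10*4 = 3 - 1*40 = 3 - 40 = -37)
P(H, l) = -248 + H/8 + l/8 (P(H, l) = ((H + l) - 1984)/8 = (-1984 + H + l)/8 = -248 + H/8 + l/8)
(4190456 + P(y(27), -662))/((2319144 - L(-1231)) - 655999) = (4190456 + (-248 + (⅛)*(-37) + (⅛)*(-662)))/((2319144 - 1096*(-1231)) - 655999) = (4190456 + (-248 - 37/8 - 331/4))/((2319144 - 1*(-1349176)) - 655999) = (4190456 - 2683/8)/((2319144 + 1349176) - 655999) = 33520965/(8*(3668320 - 655999)) = (33520965/8)/3012321 = (33520965/8)*(1/3012321) = 11173655/8032856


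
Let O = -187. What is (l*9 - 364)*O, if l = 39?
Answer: 2431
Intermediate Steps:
(l*9 - 364)*O = (39*9 - 364)*(-187) = (351 - 364)*(-187) = -13*(-187) = 2431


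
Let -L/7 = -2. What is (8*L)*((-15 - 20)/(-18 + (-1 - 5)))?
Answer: 490/3 ≈ 163.33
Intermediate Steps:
L = 14 (L = -7*(-2) = 14)
(8*L)*((-15 - 20)/(-18 + (-1 - 5))) = (8*14)*((-15 - 20)/(-18 + (-1 - 5))) = 112*(-35/(-18 - 6)) = 112*(-35/(-24)) = 112*(-35*(-1/24)) = 112*(35/24) = 490/3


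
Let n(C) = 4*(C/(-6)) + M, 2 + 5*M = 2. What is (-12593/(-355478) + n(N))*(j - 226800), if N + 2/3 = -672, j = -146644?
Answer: -267912935247490/1599651 ≈ -1.6748e+8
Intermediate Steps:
M = 0 (M = -2/5 + (1/5)*2 = -2/5 + 2/5 = 0)
N = -2018/3 (N = -2/3 - 672 = -2018/3 ≈ -672.67)
n(C) = -2*C/3 (n(C) = 4*(C/(-6)) + 0 = 4*(C*(-1/6)) + 0 = 4*(-C/6) + 0 = -2*C/3 + 0 = -2*C/3)
(-12593/(-355478) + n(N))*(j - 226800) = (-12593/(-355478) - 2/3*(-2018/3))*(-146644 - 226800) = (-12593*(-1/355478) + 4036/9)*(-373444) = (12593/355478 + 4036/9)*(-373444) = (1434822545/3199302)*(-373444) = -267912935247490/1599651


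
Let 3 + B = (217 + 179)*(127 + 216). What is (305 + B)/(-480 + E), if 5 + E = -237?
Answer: -68065/361 ≈ -188.55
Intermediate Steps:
E = -242 (E = -5 - 237 = -242)
B = 135825 (B = -3 + (217 + 179)*(127 + 216) = -3 + 396*343 = -3 + 135828 = 135825)
(305 + B)/(-480 + E) = (305 + 135825)/(-480 - 242) = 136130/(-722) = 136130*(-1/722) = -68065/361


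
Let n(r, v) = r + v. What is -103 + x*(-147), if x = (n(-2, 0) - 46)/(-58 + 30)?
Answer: -355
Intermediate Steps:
x = 12/7 (x = ((-2 + 0) - 46)/(-58 + 30) = (-2 - 46)/(-28) = -48*(-1/28) = 12/7 ≈ 1.7143)
-103 + x*(-147) = -103 + (12/7)*(-147) = -103 - 252 = -355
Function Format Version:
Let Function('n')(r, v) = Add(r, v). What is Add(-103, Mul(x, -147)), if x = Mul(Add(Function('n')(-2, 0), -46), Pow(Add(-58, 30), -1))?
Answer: -355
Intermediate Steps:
x = Rational(12, 7) (x = Mul(Add(Add(-2, 0), -46), Pow(Add(-58, 30), -1)) = Mul(Add(-2, -46), Pow(-28, -1)) = Mul(-48, Rational(-1, 28)) = Rational(12, 7) ≈ 1.7143)
Add(-103, Mul(x, -147)) = Add(-103, Mul(Rational(12, 7), -147)) = Add(-103, -252) = -355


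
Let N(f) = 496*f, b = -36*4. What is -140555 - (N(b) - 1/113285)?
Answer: -7831505334/113285 ≈ -69131.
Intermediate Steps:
b = -144
-140555 - (N(b) - 1/113285) = -140555 - (496*(-144) - 1/113285) = -140555 - (-71424 - 1*1/113285) = -140555 - (-71424 - 1/113285) = -140555 - 1*(-8091267841/113285) = -140555 + 8091267841/113285 = -7831505334/113285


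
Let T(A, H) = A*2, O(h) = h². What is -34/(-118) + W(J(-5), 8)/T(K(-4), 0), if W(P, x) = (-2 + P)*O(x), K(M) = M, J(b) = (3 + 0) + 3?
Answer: -1871/59 ≈ -31.712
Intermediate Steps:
J(b) = 6 (J(b) = 3 + 3 = 6)
T(A, H) = 2*A
W(P, x) = x²*(-2 + P) (W(P, x) = (-2 + P)*x² = x²*(-2 + P))
-34/(-118) + W(J(-5), 8)/T(K(-4), 0) = -34/(-118) + (8²*(-2 + 6))/((2*(-4))) = -34*(-1/118) + (64*4)/(-8) = 17/59 + 256*(-⅛) = 17/59 - 32 = -1871/59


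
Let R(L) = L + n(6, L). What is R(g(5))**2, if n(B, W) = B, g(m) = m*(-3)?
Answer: 81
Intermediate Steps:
g(m) = -3*m
R(L) = 6 + L (R(L) = L + 6 = 6 + L)
R(g(5))**2 = (6 - 3*5)**2 = (6 - 15)**2 = (-9)**2 = 81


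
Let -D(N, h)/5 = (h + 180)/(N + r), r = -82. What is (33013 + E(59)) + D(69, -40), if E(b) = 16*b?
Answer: 442141/13 ≈ 34011.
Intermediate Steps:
D(N, h) = -5*(180 + h)/(-82 + N) (D(N, h) = -5*(h + 180)/(N - 82) = -5*(180 + h)/(-82 + N))
(33013 + E(59)) + D(69, -40) = (33013 + 16*59) + 5*(-180 - 1*(-40))/(-82 + 69) = (33013 + 944) + 5*(-180 + 40)/(-13) = 33957 + 5*(-1/13)*(-140) = 33957 + 700/13 = 442141/13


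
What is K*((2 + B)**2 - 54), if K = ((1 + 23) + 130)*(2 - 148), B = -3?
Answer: 1191652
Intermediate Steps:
K = -22484 (K = (24 + 130)*(-146) = 154*(-146) = -22484)
K*((2 + B)**2 - 54) = -22484*((2 - 3)**2 - 54) = -22484*((-1)**2 - 54) = -22484*(1 - 54) = -22484*(-53) = 1191652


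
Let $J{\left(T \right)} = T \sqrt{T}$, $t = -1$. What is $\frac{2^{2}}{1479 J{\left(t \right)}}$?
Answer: $\frac{4 i}{1479} \approx 0.0027045 i$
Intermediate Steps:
$J{\left(T \right)} = T^{\frac{3}{2}}$
$\frac{2^{2}}{1479 J{\left(t \right)}} = \frac{2^{2}}{1479 \left(-1\right)^{\frac{3}{2}}} = \frac{4}{1479 \left(- i\right)} = \frac{4}{\left(-1479\right) i} = 4 \frac{i}{1479} = \frac{4 i}{1479}$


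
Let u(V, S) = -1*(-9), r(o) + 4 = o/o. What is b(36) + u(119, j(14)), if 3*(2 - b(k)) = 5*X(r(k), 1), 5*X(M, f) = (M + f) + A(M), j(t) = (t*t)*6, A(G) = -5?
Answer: 40/3 ≈ 13.333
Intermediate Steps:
r(o) = -3 (r(o) = -4 + o/o = -4 + 1 = -3)
j(t) = 6*t² (j(t) = t²*6 = 6*t²)
X(M, f) = -1 + M/5 + f/5 (X(M, f) = ((M + f) - 5)/5 = (-5 + M + f)/5 = -1 + M/5 + f/5)
u(V, S) = 9
b(k) = 13/3 (b(k) = 2 - 5*(-1 + (⅕)*(-3) + (⅕)*1)/3 = 2 - 5*(-1 - ⅗ + ⅕)/3 = 2 - 5*(-7)/(3*5) = 2 - ⅓*(-7) = 2 + 7/3 = 13/3)
b(36) + u(119, j(14)) = 13/3 + 9 = 40/3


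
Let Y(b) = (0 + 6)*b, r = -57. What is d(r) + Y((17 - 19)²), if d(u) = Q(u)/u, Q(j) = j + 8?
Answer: 1417/57 ≈ 24.860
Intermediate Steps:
Q(j) = 8 + j
d(u) = (8 + u)/u
Y(b) = 6*b
d(r) + Y((17 - 19)²) = (8 - 57)/(-57) + 6*(17 - 19)² = -1/57*(-49) + 6*(-2)² = 49/57 + 6*4 = 49/57 + 24 = 1417/57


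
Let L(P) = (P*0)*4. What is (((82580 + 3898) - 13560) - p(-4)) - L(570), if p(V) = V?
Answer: 72922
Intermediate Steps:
L(P) = 0 (L(P) = 0*4 = 0)
(((82580 + 3898) - 13560) - p(-4)) - L(570) = (((82580 + 3898) - 13560) - 1*(-4)) - 1*0 = ((86478 - 13560) + 4) + 0 = (72918 + 4) + 0 = 72922 + 0 = 72922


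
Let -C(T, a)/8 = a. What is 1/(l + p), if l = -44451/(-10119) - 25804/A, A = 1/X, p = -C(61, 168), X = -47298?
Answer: 3373/4116675465945 ≈ 8.1935e-10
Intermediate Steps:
C(T, a) = -8*a
p = 1344 (p = -(-8)*168 = -1*(-1344) = 1344)
A = -1/47298 (A = 1/(-47298) = -1/47298 ≈ -2.1143e-5)
l = 4116670932633/3373 (l = -44451/(-10119) - 25804/(-1/47298) = -44451*(-1/10119) - 25804*(-47298) = 14817/3373 + 1220477592 = 4116670932633/3373 ≈ 1.2205e+9)
1/(l + p) = 1/(4116670932633/3373 + 1344) = 1/(4116675465945/3373) = 3373/4116675465945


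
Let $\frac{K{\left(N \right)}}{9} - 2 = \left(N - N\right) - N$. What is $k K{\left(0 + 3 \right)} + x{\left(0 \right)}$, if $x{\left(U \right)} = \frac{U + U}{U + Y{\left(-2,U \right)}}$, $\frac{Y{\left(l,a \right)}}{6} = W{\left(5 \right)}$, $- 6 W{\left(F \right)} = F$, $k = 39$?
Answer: $-351$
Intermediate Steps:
$W{\left(F \right)} = - \frac{F}{6}$
$Y{\left(l,a \right)} = -5$ ($Y{\left(l,a \right)} = 6 \left(\left(- \frac{1}{6}\right) 5\right) = 6 \left(- \frac{5}{6}\right) = -5$)
$K{\left(N \right)} = 18 - 9 N$ ($K{\left(N \right)} = 18 + 9 \left(\left(N - N\right) - N\right) = 18 + 9 \left(0 - N\right) = 18 + 9 \left(- N\right) = 18 - 9 N$)
$x{\left(U \right)} = \frac{2 U}{-5 + U}$ ($x{\left(U \right)} = \frac{U + U}{U - 5} = \frac{2 U}{-5 + U}$)
$k K{\left(0 + 3 \right)} + x{\left(0 \right)} = 39 \left(18 - 9 \left(0 + 3\right)\right) + 2 \cdot 0 \frac{1}{-5 + 0} = 39 \left(18 - 27\right) + 2 \cdot 0 \frac{1}{-5} = 39 \left(18 - 27\right) + 2 \cdot 0 \left(- \frac{1}{5}\right) = 39 \left(-9\right) + 0 = -351 + 0 = -351$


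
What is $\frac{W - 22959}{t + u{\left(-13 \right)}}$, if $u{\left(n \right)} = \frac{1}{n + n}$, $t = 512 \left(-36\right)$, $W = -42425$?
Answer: $\frac{1699984}{479233} \approx 3.5473$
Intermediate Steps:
$t = -18432$
$u{\left(n \right)} = \frac{1}{2 n}$
$\frac{W - 22959}{t + u{\left(-13 \right)}} = \frac{-42425 - 22959}{-18432 + \frac{1}{2 \left(-13\right)}} = - \frac{65384}{-18432 + \frac{1}{2} \left(- \frac{1}{13}\right)} = - \frac{65384}{-18432 - \frac{1}{26}} = - \frac{65384}{- \frac{479233}{26}} = \left(-65384\right) \left(- \frac{26}{479233}\right) = \frac{1699984}{479233}$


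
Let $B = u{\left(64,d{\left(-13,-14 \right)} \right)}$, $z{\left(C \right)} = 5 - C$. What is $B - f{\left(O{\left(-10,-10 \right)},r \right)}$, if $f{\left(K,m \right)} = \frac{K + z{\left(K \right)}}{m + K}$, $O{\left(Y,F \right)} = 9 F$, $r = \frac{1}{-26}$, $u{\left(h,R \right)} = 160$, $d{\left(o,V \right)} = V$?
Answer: $\frac{374690}{2341} \approx 160.06$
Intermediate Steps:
$r = - \frac{1}{26} \approx -0.038462$
$f{\left(K,m \right)} = \frac{5}{K + m}$ ($f{\left(K,m \right)} = \frac{K - \left(-5 + K\right)}{m + K} = \frac{5}{K + m}$)
$B = 160$
$B - f{\left(O{\left(-10,-10 \right)},r \right)} = 160 - \frac{5}{9 \left(-10\right) - \frac{1}{26}} = 160 - \frac{5}{-90 - \frac{1}{26}} = 160 - \frac{5}{- \frac{2341}{26}} = 160 - 5 \left(- \frac{26}{2341}\right) = 160 - - \frac{130}{2341} = 160 + \frac{130}{2341} = \frac{374690}{2341}$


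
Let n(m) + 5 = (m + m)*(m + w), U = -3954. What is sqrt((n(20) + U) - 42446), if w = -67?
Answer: 3*I*sqrt(5365) ≈ 219.74*I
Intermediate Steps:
n(m) = -5 + 2*m*(-67 + m) (n(m) = -5 + (m + m)*(m - 67) = -5 + (2*m)*(-67 + m) = -5 + 2*m*(-67 + m))
sqrt((n(20) + U) - 42446) = sqrt(((-5 - 134*20 + 2*20**2) - 3954) - 42446) = sqrt(((-5 - 2680 + 2*400) - 3954) - 42446) = sqrt(((-5 - 2680 + 800) - 3954) - 42446) = sqrt((-1885 - 3954) - 42446) = sqrt(-5839 - 42446) = sqrt(-48285) = 3*I*sqrt(5365)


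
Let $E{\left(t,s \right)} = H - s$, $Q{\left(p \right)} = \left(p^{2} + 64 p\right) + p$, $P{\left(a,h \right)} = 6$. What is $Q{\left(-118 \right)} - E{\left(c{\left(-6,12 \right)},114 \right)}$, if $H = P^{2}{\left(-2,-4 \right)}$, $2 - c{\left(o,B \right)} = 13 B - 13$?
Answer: $6332$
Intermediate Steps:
$c{\left(o,B \right)} = 15 - 13 B$ ($c{\left(o,B \right)} = 2 - \left(13 B - 13\right) = 2 - \left(-13 + 13 B\right) = 15 - 13 B$)
$H = 36$ ($H = 6^{2} = 36$)
$Q{\left(p \right)} = p^{2} + 65 p$
$E{\left(t,s \right)} = 36 - s$
$Q{\left(-118 \right)} - E{\left(c{\left(-6,12 \right)},114 \right)} = - 118 \left(65 - 118\right) - \left(36 - 114\right) = \left(-118\right) \left(-53\right) - \left(36 - 114\right) = 6254 - -78 = 6254 + 78 = 6332$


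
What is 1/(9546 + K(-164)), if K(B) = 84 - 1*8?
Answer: 1/9622 ≈ 0.00010393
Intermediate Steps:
K(B) = 76 (K(B) = 84 - 8 = 76)
1/(9546 + K(-164)) = 1/(9546 + 76) = 1/9622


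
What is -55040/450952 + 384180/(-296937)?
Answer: -7899589660/5579347251 ≈ -1.4159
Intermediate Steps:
-55040/450952 + 384180/(-296937) = -55040*1/450952 + 384180*(-1/296937) = -6880/56369 - 128060/98979 = -7899589660/5579347251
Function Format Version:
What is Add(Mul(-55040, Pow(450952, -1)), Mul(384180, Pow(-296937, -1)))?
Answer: Rational(-7899589660, 5579347251) ≈ -1.4159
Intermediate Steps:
Add(Mul(-55040, Pow(450952, -1)), Mul(384180, Pow(-296937, -1))) = Add(Mul(-55040, Rational(1, 450952)), Mul(384180, Rational(-1, 296937))) = Add(Rational(-6880, 56369), Rational(-128060, 98979)) = Rational(-7899589660, 5579347251)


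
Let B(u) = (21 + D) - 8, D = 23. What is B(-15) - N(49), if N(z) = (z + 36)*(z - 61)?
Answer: 1056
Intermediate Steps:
B(u) = 36 (B(u) = (21 + 23) - 8 = 44 - 8 = 36)
N(z) = (-61 + z)*(36 + z) (N(z) = (36 + z)*(-61 + z) = (-61 + z)*(36 + z))
B(-15) - N(49) = 36 - (-2196 + 49² - 25*49) = 36 - (-2196 + 2401 - 1225) = 36 - 1*(-1020) = 36 + 1020 = 1056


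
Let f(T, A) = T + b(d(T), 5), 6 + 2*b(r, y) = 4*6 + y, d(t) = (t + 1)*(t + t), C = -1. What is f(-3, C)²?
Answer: 289/4 ≈ 72.250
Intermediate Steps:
d(t) = 2*t*(1 + t) (d(t) = (1 + t)*(2*t) = 2*t*(1 + t))
b(r, y) = 9 + y/2 (b(r, y) = -3 + (4*6 + y)/2 = -3 + (24 + y)/2 = -3 + (12 + y/2) = 9 + y/2)
f(T, A) = 23/2 + T (f(T, A) = T + (9 + (½)*5) = T + (9 + 5/2) = T + 23/2 = 23/2 + T)
f(-3, C)² = (23/2 - 3)² = (17/2)² = 289/4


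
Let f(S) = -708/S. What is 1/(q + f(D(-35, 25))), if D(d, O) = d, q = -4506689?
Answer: -35/157733407 ≈ -2.2189e-7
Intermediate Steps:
1/(q + f(D(-35, 25))) = 1/(-4506689 - 708/(-35)) = 1/(-4506689 - 708*(-1/35)) = 1/(-4506689 + 708/35) = 1/(-157733407/35) = -35/157733407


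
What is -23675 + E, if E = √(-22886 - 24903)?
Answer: -23675 + I*√47789 ≈ -23675.0 + 218.61*I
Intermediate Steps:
E = I*√47789 (E = √(-47789) = I*√47789 ≈ 218.61*I)
-23675 + E = -23675 + I*√47789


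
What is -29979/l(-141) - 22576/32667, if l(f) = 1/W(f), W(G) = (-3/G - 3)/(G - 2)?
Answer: -137257092316/219554907 ≈ -625.16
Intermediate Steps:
W(G) = (-3 - 3/G)/(-2 + G)
l(f) = f*(-2 + f)/(3*(-1 - f)) (l(f) = 1/(3*(-1 - f)/(f*(-2 + f))) = f*(-2 + f)/(3*(-1 - f)))
-29979/l(-141) - 22576/32667 = -29979*(-(1 - 141)/(47*(2 - 1*(-141)))) - 22576/32667 = -29979*140/(47*(2 + 141)) - 22576*1/32667 = -29979/((1/3)*(-141)*(-1/140)*143) - 22576/32667 = -29979/6721/140 - 22576/32667 = -29979*140/6721 - 22576/32667 = -4197060/6721 - 22576/32667 = -137257092316/219554907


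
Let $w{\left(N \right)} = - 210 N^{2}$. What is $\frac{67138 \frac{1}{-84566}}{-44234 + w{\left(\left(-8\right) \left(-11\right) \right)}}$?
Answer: $\frac{33569}{70632652142} \approx 4.7526 \cdot 10^{-7}$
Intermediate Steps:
$\frac{67138 \frac{1}{-84566}}{-44234 + w{\left(\left(-8\right) \left(-11\right) \right)}} = \frac{67138 \frac{1}{-84566}}{-44234 - 210 \left(\left(-8\right) \left(-11\right)\right)^{2}} = \frac{67138 \left(- \frac{1}{84566}\right)}{-44234 - 210 \cdot 88^{2}} = - \frac{33569}{42283 \left(-44234 - 1626240\right)} = - \frac{33569}{42283 \left(-1670474\right)} = \left(- \frac{33569}{42283}\right) \left(- \frac{1}{1670474}\right) = \frac{33569}{70632652142}$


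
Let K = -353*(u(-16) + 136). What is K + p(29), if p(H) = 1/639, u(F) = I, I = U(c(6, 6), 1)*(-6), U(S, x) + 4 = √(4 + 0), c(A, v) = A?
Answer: -33383915/639 ≈ -52244.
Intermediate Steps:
U(S, x) = -2 (U(S, x) = -4 + √(4 + 0) = -4 + √4 = -4 + 2 = -2)
I = 12 (I = -2*(-6) = 12)
u(F) = 12
p(H) = 1/639
K = -52244 (K = -353*(12 + 136) = -353*148 = -52244)
K + p(29) = -52244 + 1/639 = -33383915/639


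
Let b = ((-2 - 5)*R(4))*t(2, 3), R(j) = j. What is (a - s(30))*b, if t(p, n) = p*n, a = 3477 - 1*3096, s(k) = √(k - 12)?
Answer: -64008 + 504*√2 ≈ -63295.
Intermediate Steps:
s(k) = √(-12 + k)
a = 381 (a = 3477 - 3096 = 381)
t(p, n) = n*p
b = -168 (b = ((-2 - 5)*4)*(3*2) = -7*4*6 = -28*6 = -168)
(a - s(30))*b = (381 - √(-12 + 30))*(-168) = (381 - √18)*(-168) = (381 - 3*√2)*(-168) = -64008 + 504*√2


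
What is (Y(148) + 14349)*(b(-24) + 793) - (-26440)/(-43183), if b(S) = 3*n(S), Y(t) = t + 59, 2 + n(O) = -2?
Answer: 490914508748/43183 ≈ 1.1368e+7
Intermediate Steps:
n(O) = -4 (n(O) = -2 - 2 = -4)
Y(t) = 59 + t
b(S) = -12 (b(S) = 3*(-4) = -12)
(Y(148) + 14349)*(b(-24) + 793) - (-26440)/(-43183) = ((59 + 148) + 14349)*(-12 + 793) - (-26440)/(-43183) = (207 + 14349)*781 - (-26440)*(-1)/43183 = 14556*781 - 1*26440/43183 = 11368236 - 26440/43183 = 490914508748/43183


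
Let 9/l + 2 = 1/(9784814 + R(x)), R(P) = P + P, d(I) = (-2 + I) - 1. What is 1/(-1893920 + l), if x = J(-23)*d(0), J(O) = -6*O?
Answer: -2174219/4117806632466 ≈ -5.2800e-7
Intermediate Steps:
d(I) = -3 + I
x = -414 (x = (-6*(-23))*(-3 + 0) = 138*(-3) = -414)
R(P) = 2*P
l = -9783986/2174219 (l = 9/(-2 + 1/(9784814 + 2*(-414))) = 9/(-2 + 1/(9784814 - 828)) = 9/(-2 + 1/9783986) = 9/(-19567971/9783986) = 9*(-9783986/19567971) = -9783986/2174219 ≈ -4.5000)
1/(-1893920 + l) = 1/(-1893920 - 9783986/2174219) = 1/(-4117806632466/2174219) = -2174219/4117806632466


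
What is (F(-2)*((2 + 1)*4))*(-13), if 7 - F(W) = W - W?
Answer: -1092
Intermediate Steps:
F(W) = 7 (F(W) = 7 - (W - W) = 7 - 1*0 = 7 + 0 = 7)
(F(-2)*((2 + 1)*4))*(-13) = (7*((2 + 1)*4))*(-13) = (7*(3*4))*(-13) = (7*12)*(-13) = 84*(-13) = -1092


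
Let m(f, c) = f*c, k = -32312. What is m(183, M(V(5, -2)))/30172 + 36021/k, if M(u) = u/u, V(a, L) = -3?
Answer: -270228129/243729416 ≈ -1.1087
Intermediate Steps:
M(u) = 1
m(f, c) = c*f
m(183, M(V(5, -2)))/30172 + 36021/k = (1*183)/30172 + 36021/(-32312) = 183*(1/30172) + 36021*(-1/32312) = 183/30172 - 36021/32312 = -270228129/243729416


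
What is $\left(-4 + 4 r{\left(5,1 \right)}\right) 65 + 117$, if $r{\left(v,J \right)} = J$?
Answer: $117$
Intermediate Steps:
$\left(-4 + 4 r{\left(5,1 \right)}\right) 65 + 117 = \left(-4 + 4 \cdot 1\right) 65 + 117 = \left(-4 + 4\right) 65 + 117 = 0 \cdot 65 + 117 = 0 + 117 = 117$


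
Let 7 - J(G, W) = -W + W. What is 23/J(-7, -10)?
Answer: 23/7 ≈ 3.2857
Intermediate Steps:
J(G, W) = 7 (J(G, W) = 7 - (-W + W) = 7 - 1*0 = 7 + 0 = 7)
23/J(-7, -10) = 23/7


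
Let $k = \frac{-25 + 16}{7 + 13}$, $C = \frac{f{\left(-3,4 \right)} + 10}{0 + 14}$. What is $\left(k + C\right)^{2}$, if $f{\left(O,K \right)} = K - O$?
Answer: $\frac{11449}{19600} \approx 0.58413$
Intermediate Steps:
$C = \frac{17}{14}$ ($C = \frac{\left(4 - -3\right) + 10}{0 + 14} = \frac{\left(4 + 3\right) + 10}{14} = \left(7 + 10\right) \frac{1}{14} = 17 \cdot \frac{1}{14} = \frac{17}{14} \approx 1.2143$)
$k = - \frac{9}{20} \approx -0.45$
$\left(k + C\right)^{2} = \left(- \frac{9}{20} + \frac{17}{14}\right)^{2} = \left(\frac{107}{140}\right)^{2} = \frac{11449}{19600}$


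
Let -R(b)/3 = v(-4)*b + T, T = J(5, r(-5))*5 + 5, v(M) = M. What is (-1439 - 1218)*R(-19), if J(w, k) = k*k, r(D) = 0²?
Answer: 645651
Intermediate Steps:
r(D) = 0
J(w, k) = k²
T = 5 (T = 0²*5 + 5 = 0*5 + 5 = 0 + 5 = 5)
R(b) = -15 + 12*b (R(b) = -3*(-4*b + 5) = -3*(5 - 4*b) = -15 + 12*b)
(-1439 - 1218)*R(-19) = (-1439 - 1218)*(-15 + 12*(-19)) = -2657*(-15 - 228) = -2657*(-243) = 645651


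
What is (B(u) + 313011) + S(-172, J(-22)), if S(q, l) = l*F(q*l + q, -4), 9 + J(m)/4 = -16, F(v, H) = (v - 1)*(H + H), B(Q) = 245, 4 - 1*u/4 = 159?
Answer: 13934856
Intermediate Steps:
u = -620 (u = 16 - 4*159 = 16 - 636 = -620)
F(v, H) = 2*H*(-1 + v) (F(v, H) = (-1 + v)*(2*H) = 2*H*(-1 + v))
J(m) = -100 (J(m) = -36 + 4*(-16) = -36 - 64 = -100)
S(q, l) = l*(8 - 8*q - 8*l*q) (S(q, l) = l*(2*(-4)*(-1 + (q*l + q))) = l*(2*(-4)*(-1 + (l*q + q))) = l*(2*(-4)*(-1 + (q + l*q))) = l*(2*(-4)*(-1 + q + l*q)) = l*(8 - 8*q - 8*l*q))
(B(u) + 313011) + S(-172, J(-22)) = (245 + 313011) + 8*(-100)*(1 - 1*(-172) - 1*(-100)*(-172)) = 313256 + 8*(-100)*(1 + 172 - 17200) = 313256 + 8*(-100)*(-17027) = 313256 + 13621600 = 13934856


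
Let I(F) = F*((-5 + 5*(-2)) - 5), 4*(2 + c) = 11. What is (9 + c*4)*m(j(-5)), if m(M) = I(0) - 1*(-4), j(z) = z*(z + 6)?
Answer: 48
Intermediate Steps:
c = 3/4 (c = -2 + (1/4)*11 = -2 + 11/4 = 3/4 ≈ 0.75000)
j(z) = z*(6 + z)
I(F) = -20*F (I(F) = F*((-5 - 10) - 5) = F*(-15 - 5) = F*(-20) = -20*F)
m(M) = 4 (m(M) = -20*0 - 1*(-4) = 0 + 4 = 4)
(9 + c*4)*m(j(-5)) = (9 + (3/4)*4)*4 = (9 + 3)*4 = 12*4 = 48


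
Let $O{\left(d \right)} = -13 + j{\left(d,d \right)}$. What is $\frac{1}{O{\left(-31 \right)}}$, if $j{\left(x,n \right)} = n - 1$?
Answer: $- \frac{1}{45} \approx -0.022222$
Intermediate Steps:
$j{\left(x,n \right)} = -1 + n$
$O{\left(d \right)} = -14 + d$ ($O{\left(d \right)} = -13 + \left(-1 + d\right) = -14 + d$)
$\frac{1}{O{\left(-31 \right)}} = \frac{1}{-14 - 31} = \frac{1}{-45} = - \frac{1}{45}$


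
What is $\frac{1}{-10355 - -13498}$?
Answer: $\frac{1}{3143} \approx 0.00031817$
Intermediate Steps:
$\frac{1}{-10355 - -13498} = \frac{1}{-10355 + 13498} = \frac{1}{3143}$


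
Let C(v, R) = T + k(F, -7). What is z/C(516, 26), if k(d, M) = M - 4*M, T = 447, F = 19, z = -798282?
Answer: -44349/26 ≈ -1705.7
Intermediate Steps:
k(d, M) = -3*M
C(v, R) = 468 (C(v, R) = 447 - 3*(-7) = 447 + 21 = 468)
z/C(516, 26) = -798282/468 = -798282*1/468 = -44349/26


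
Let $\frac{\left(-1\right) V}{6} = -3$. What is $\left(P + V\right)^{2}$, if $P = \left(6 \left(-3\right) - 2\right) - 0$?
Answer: $4$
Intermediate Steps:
$V = 18$ ($V = \left(-6\right) \left(-3\right) = 18$)
$P = -20$ ($P = \left(-18 - 2\right) + 0 = -20 + 0 = -20$)
$\left(P + V\right)^{2} = \left(-20 + 18\right)^{2} = \left(-2\right)^{2} = 4$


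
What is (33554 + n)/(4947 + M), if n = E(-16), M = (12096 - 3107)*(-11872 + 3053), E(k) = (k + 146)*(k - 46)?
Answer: -12747/39634522 ≈ -0.00032161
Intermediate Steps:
E(k) = (-46 + k)*(146 + k) (E(k) = (146 + k)*(-46 + k) = (-46 + k)*(146 + k))
M = -79273991 (M = 8989*(-8819) = -79273991)
n = -8060 (n = -6716 + (-16)² + 100*(-16) = -6716 + 256 - 1600 = -8060)
(33554 + n)/(4947 + M) = (33554 - 8060)/(4947 - 79273991) = 25494/(-79269044) = 25494*(-1/79269044) = -12747/39634522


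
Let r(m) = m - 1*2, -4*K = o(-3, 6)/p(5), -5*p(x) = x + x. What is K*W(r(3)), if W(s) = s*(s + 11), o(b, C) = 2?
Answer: 3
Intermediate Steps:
p(x) = -2*x/5 (p(x) = -(x + x)/5 = -2*x/5)
K = ¼ (K = -1/(2*((-⅖*5))) = -1/(2*(-2)) = -(-1)/(2*2) = -¼*(-1) = ¼ ≈ 0.25000)
r(m) = -2 + m (r(m) = m - 2 = -2 + m)
W(s) = s*(11 + s)
K*W(r(3)) = ((-2 + 3)*(11 + (-2 + 3)))/4 = (1*(11 + 1))/4 = (1*12)/4 = (¼)*12 = 3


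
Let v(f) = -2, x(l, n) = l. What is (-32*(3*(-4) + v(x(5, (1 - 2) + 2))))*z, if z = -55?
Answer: -24640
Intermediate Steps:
(-32*(3*(-4) + v(x(5, (1 - 2) + 2))))*z = -32*(3*(-4) - 2)*(-55) = -32*(-12 - 2)*(-55) = -32*(-14)*(-55) = 448*(-55) = -24640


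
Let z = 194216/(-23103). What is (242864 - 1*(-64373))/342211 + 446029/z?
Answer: -3526290533498065/66462851576 ≈ -53057.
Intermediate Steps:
z = -194216/23103 (z = 194216*(-1/23103) = -194216/23103 ≈ -8.4065)
(242864 - 1*(-64373))/342211 + 446029/z = (242864 - 1*(-64373))/342211 + 446029/(-194216/23103) = (242864 + 64373)*(1/342211) + 446029*(-23103/194216) = 307237*(1/342211) - 10304607987/194216 = 307237/342211 - 10304607987/194216 = -3526290533498065/66462851576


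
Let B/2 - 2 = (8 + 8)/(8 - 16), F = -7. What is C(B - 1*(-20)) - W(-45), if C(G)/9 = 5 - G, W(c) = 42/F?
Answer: -129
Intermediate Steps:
B = 0 (B = 4 + 2*((8 + 8)/(8 - 16)) = 4 + 2*(16/(-8)) = 4 + 2*(16*(-⅛)) = 4 + 2*(-2) = 4 - 4 = 0)
W(c) = -6 (W(c) = 42/(-7) = 42*(-⅐) = -6)
C(G) = 45 - 9*G (C(G) = 9*(5 - G) = 45 - 9*G)
C(B - 1*(-20)) - W(-45) = (45 - 9*(0 - 1*(-20))) - 1*(-6) = (45 - 9*(0 + 20)) + 6 = (45 - 9*20) + 6 = (45 - 180) + 6 = -135 + 6 = -129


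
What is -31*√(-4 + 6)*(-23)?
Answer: 713*√2 ≈ 1008.3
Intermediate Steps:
-31*√(-4 + 6)*(-23) = -31*√2*(-23) = 713*√2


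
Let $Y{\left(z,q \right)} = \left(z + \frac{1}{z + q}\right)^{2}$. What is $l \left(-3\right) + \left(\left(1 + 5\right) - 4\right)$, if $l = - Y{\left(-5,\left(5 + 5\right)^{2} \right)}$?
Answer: $\frac{692078}{9025} \approx 76.685$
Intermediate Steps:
$Y{\left(z,q \right)} = \left(z + \frac{1}{q + z}\right)^{2}$
$l = - \frac{224676}{9025}$ ($l = - \frac{\left(1 + \left(-5\right)^{2} + \left(5 + 5\right)^{2} \left(-5\right)\right)^{2}}{\left(\left(5 + 5\right)^{2} - 5\right)^{2}} = - \frac{\left(1 + 25 + 10^{2} \left(-5\right)\right)^{2}}{\left(10^{2} - 5\right)^{2}} = - \frac{\left(1 + 25 + 100 \left(-5\right)\right)^{2}}{\left(100 - 5\right)^{2}} = - \frac{\left(1 + 25 - 500\right)^{2}}{9025} = - \frac{\left(-474\right)^{2}}{9025} = - \frac{224676}{9025} \approx -24.895$)
$l \left(-3\right) + \left(\left(1 + 5\right) - 4\right) = \left(- \frac{224676}{9025}\right) \left(-3\right) + \left(\left(1 + 5\right) - 4\right) = \frac{674028}{9025} + \left(6 - 4\right) = \frac{674028}{9025} + 2 = \frac{692078}{9025}$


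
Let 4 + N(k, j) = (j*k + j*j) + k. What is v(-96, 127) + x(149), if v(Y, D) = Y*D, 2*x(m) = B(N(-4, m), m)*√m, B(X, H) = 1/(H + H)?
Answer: -12192 + √149/596 ≈ -12192.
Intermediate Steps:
N(k, j) = -4 + k + j² + j*k (N(k, j) = -4 + ((j*k + j*j) + k) = -4 + ((j*k + j²) + k) = -4 + ((j² + j*k) + k) = -4 + (k + j² + j*k) = -4 + k + j² + j*k)
B(X, H) = 1/(2*H)
x(m) = 1/(4*√m) (x(m) = ((1/(2*m))*√m)/2 = (1/(2*√m))/2 = 1/(4*√m))
v(Y, D) = D*Y
v(-96, 127) + x(149) = 127*(-96) + 1/(4*√149) = -12192 + (√149/149)/4 = -12192 + √149/596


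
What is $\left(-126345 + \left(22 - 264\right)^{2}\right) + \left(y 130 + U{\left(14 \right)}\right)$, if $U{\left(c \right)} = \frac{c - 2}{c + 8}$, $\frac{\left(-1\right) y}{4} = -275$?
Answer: $\frac{827415}{11} \approx 75220.0$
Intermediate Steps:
$y = 1100$ ($y = \left(-4\right) \left(-275\right) = 1100$)
$U{\left(c \right)} = \frac{-2 + c}{8 + c}$
$\left(-126345 + \left(22 - 264\right)^{2}\right) + \left(y 130 + U{\left(14 \right)}\right) = \left(-126345 + \left(22 - 264\right)^{2}\right) + \left(1100 \cdot 130 + \frac{-2 + 14}{8 + 14}\right) = \left(-126345 + \left(-242\right)^{2}\right) + \left(143000 + \frac{1}{22} \cdot 12\right) = \left(-126345 + 58564\right) + \left(143000 + \frac{1}{22} \cdot 12\right) = -67781 + \left(143000 + \frac{6}{11}\right) = -67781 + \frac{1573006}{11} = \frac{827415}{11}$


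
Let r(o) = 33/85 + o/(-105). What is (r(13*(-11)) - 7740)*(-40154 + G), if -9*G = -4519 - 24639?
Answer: 4588990944928/16065 ≈ 2.8565e+8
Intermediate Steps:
G = 29158/9 (G = -(-4519 - 24639)/9 = -1/9*(-29158) = 29158/9 ≈ 3239.8)
r(o) = 33/85 - o/105 (r(o) = 33*(1/85) + o*(-1/105) = 33/85 - o/105)
(r(13*(-11)) - 7740)*(-40154 + G) = ((33/85 - 13*(-11)/105) - 7740)*(-40154 + 29158/9) = ((33/85 - 1/105*(-143)) - 7740)*(-332228/9) = ((33/85 + 143/105) - 7740)*(-332228/9) = (3124/1785 - 7740)*(-332228/9) = -13812776/1785*(-332228/9) = 4588990944928/16065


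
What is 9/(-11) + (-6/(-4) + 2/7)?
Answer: 149/154 ≈ 0.96753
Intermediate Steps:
9/(-11) + (-6/(-4) + 2/7) = 9*(-1/11) + (-6*(-¼) + 2*(⅐)) = -9/11 + (3/2 + 2/7) = -9/11 + 25/14 = 149/154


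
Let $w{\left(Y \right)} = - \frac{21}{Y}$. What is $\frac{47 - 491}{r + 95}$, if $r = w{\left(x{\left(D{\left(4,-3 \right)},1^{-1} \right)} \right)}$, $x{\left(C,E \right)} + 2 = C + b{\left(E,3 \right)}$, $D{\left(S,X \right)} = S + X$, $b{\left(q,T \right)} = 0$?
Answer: $- \frac{111}{29} \approx -3.8276$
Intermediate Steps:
$x{\left(C,E \right)} = -2 + C$ ($x{\left(C,E \right)} = -2 + \left(C + 0\right) = -2 + C$)
$r = 21$ ($r = - \frac{21}{-2 + \left(4 - 3\right)} = - \frac{21}{-2 + 1} = - \frac{21}{-1} = \left(-21\right) \left(-1\right) = 21$)
$\frac{47 - 491}{r + 95} = \frac{47 - 491}{21 + 95} = - \frac{444}{116} = \left(-444\right) \frac{1}{116} = - \frac{111}{29}$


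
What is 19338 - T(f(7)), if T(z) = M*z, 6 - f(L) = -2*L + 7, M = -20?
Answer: 19598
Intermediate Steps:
f(L) = -1 + 2*L (f(L) = 6 - (-2*L + 7) = 6 - (7 - 2*L) = 6 + (-7 + 2*L) = -1 + 2*L)
T(z) = -20*z
19338 - T(f(7)) = 19338 - (-20)*(-1 + 2*7) = 19338 - (-20)*(-1 + 14) = 19338 - (-20)*13 = 19338 - 1*(-260) = 19338 + 260 = 19598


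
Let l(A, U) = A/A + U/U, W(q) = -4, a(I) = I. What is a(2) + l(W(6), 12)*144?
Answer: 290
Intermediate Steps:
l(A, U) = 2 (l(A, U) = 1 + 1 = 2)
a(2) + l(W(6), 12)*144 = 2 + 2*144 = 2 + 288 = 290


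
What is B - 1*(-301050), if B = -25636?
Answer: 275414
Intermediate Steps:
B - 1*(-301050) = -25636 - 1*(-301050) = -25636 + 301050 = 275414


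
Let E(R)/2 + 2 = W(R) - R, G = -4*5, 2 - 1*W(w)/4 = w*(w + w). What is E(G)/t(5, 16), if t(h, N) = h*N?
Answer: -1587/20 ≈ -79.350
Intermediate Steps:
W(w) = 8 - 8*w**2 (W(w) = 8 - 4*w*(w + w) = 8 - 4*w*2*w = 8 - 8*w**2)
G = -20
t(h, N) = N*h
E(R) = 12 - 16*R**2 - 2*R (E(R) = -4 + 2*((8 - 8*R**2) - R) = -4 + 2*(8 - R - 8*R**2) = -4 + (16 - 16*R**2 - 2*R) = 12 - 16*R**2 - 2*R)
E(G)/t(5, 16) = (12 - 16*(-20)**2 - 2*(-20))/((16*5)) = (12 - 16*400 + 40)/80 = (12 - 6400 + 40)*(1/80) = -6348*1/80 = -1587/20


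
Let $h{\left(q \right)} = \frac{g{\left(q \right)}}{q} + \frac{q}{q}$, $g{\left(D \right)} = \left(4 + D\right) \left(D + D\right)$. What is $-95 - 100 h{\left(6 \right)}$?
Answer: $-2195$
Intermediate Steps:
$g{\left(D \right)} = 2 D \left(4 + D\right)$ ($g{\left(D \right)} = \left(4 + D\right) 2 D = 2 D \left(4 + D\right)$)
$h{\left(q \right)} = 9 + 2 q$ ($h{\left(q \right)} = \frac{2 q \left(4 + q\right)}{q} + \frac{q}{q} = \left(8 + 2 q\right) + 1 = 9 + 2 q$)
$-95 - 100 h{\left(6 \right)} = -95 - 100 \left(9 + 2 \cdot 6\right) = -95 - 100 \left(9 + 12\right) = -95 - 2100 = -2195$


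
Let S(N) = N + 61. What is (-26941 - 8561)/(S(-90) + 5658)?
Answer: -35502/5629 ≈ -6.3070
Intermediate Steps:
S(N) = 61 + N
(-26941 - 8561)/(S(-90) + 5658) = (-26941 - 8561)/((61 - 90) + 5658) = -35502/(-29 + 5658) = -35502/5629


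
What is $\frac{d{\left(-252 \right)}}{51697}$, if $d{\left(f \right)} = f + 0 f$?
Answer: $- \frac{252}{51697} \approx -0.0048746$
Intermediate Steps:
$d{\left(f \right)} = f$ ($d{\left(f \right)} = f + 0 = f$)
$\frac{d{\left(-252 \right)}}{51697} = - \frac{252}{51697}$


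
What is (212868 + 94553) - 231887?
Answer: 75534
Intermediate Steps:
(212868 + 94553) - 231887 = 307421 - 231887 = 75534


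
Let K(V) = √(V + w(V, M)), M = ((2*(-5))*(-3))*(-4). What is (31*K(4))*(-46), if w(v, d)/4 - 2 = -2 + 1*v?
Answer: -2852*√5 ≈ -6377.3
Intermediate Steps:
M = -120 (M = -10*(-3)*(-4) = 30*(-4) = -120)
w(v, d) = 4*v (w(v, d) = 8 + 4*(-2 + 1*v) = 8 + 4*(-2 + v) = 8 + (-8 + 4*v) = 4*v)
K(V) = √5*√V (K(V) = √(V + 4*V) = √(5*V) = √5*√V)
(31*K(4))*(-46) = (31*(√5*√4))*(-46) = (31*(√5*2))*(-46) = (31*(2*√5))*(-46) = (62*√5)*(-46) = -2852*√5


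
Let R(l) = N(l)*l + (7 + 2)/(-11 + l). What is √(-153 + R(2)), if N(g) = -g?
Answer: I*√158 ≈ 12.57*I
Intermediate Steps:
R(l) = -l² + 9/(-11 + l) (R(l) = (-l)*l + (7 + 2)/(-11 + l) = -l² + 9/(-11 + l))
√(-153 + R(2)) = √(-153 + (9 - 1*2³ + 11*2²)/(-11 + 2)) = √(-153 + (9 - 1*8 + 11*4)/(-9)) = √(-153 - (9 - 8 + 44)/9) = √(-153 - ⅑*45) = √(-153 - 5) = √(-158) = I*√158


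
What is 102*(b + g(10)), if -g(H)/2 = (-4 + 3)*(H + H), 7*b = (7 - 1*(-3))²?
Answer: 38760/7 ≈ 5537.1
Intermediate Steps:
b = 100/7 (b = (7 - 1*(-3))²/7 = (7 + 3)²/7 = (⅐)*10² = (⅐)*100 = 100/7 ≈ 14.286)
g(H) = 4*H (g(H) = -2*(-4 + 3)*(H + H) = -(-2)*2*H = -(-4)*H = 4*H)
102*(b + g(10)) = 102*(100/7 + 4*10) = 102*(100/7 + 40) = 102*(380/7) = 38760/7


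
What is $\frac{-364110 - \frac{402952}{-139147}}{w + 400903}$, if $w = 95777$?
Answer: $- \frac{25332205609}{34555765980} \approx -0.73308$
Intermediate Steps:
$\frac{-364110 - \frac{402952}{-139147}}{w + 400903} = \frac{-364110 - \frac{402952}{-139147}}{95777 + 400903} = \frac{-364110 - - \frac{402952}{139147}}{496680} = \left(-364110 + \frac{402952}{139147}\right) \frac{1}{496680} = \left(- \frac{50664411218}{139147}\right) \frac{1}{496680} = - \frac{25332205609}{34555765980}$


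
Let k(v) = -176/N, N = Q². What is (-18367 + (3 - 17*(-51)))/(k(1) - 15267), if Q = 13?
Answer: 2956993/2580299 ≈ 1.1460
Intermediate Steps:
N = 169 (N = 13² = 169)
k(v) = -176/169
(-18367 + (3 - 17*(-51)))/(k(1) - 15267) = (-18367 + (3 - 17*(-51)))/(-176/169 - 15267) = (-18367 + (3 + 867))/(-2580299/169) = (-18367 + 870)*(-169/2580299) = -17497*(-169/2580299) = 2956993/2580299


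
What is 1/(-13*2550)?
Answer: -1/33150 ≈ -3.0166e-5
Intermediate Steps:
1/(-13*2550) = 1/(-33150) = -1/33150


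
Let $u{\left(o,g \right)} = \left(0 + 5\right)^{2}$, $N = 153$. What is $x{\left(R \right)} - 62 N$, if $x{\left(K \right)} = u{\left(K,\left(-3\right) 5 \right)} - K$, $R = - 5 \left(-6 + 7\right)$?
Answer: $-9456$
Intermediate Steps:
$R = -5$ ($R = \left(-5\right) 1 = -5$)
$u{\left(o,g \right)} = 25$ ($u{\left(o,g \right)} = 5^{2} = 25$)
$x{\left(K \right)} = 25 - K$
$x{\left(R \right)} - 62 N = \left(25 - -5\right) - 62 \cdot 153 = \left(25 + 5\right) - 9486 = 30 - 9486 = -9456$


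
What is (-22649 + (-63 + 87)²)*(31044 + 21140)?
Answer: -1151857432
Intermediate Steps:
(-22649 + (-63 + 87)²)*(31044 + 21140) = (-22649 + 24²)*52184 = (-22649 + 576)*52184 = -22073*52184 = -1151857432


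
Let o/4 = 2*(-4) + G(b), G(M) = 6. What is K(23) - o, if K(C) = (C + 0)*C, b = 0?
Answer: 537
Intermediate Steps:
K(C) = C² (K(C) = C*C = C²)
o = -8 (o = 4*(2*(-4) + 6) = 4*(-8 + 6) = 4*(-2) = -8)
K(23) - o = 23² - 1*(-8) = 529 + 8 = 537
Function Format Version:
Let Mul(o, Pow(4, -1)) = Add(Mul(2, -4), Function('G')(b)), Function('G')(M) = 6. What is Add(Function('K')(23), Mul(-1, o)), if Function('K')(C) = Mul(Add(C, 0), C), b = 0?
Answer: 537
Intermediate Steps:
Function('K')(C) = Pow(C, 2) (Function('K')(C) = Mul(C, C) = Pow(C, 2))
o = -8 (o = Mul(4, Add(Mul(2, -4), 6)) = Mul(4, Add(-8, 6)) = Mul(4, -2) = -8)
Add(Function('K')(23), Mul(-1, o)) = Add(Pow(23, 2), Mul(-1, -8)) = Add(529, 8) = 537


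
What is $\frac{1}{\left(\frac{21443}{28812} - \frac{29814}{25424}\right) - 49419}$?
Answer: $- \frac{13080648}{646438147693} \approx -2.0235 \cdot 10^{-5}$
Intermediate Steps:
$\frac{1}{\left(\frac{21443}{28812} - \frac{29814}{25424}\right) - 49419} = \frac{1}{\left(21443 \cdot \frac{1}{28812} - \frac{14907}{12712}\right) - 49419} = \frac{1}{\left(\frac{21443}{28812} - \frac{14907}{12712}\right) - 49419} = \frac{1}{- \frac{5604181}{13080648} - 49419} = \frac{1}{- \frac{646438147693}{13080648}} = - \frac{13080648}{646438147693}$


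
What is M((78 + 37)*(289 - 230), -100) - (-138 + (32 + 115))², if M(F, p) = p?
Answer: -181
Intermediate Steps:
M((78 + 37)*(289 - 230), -100) - (-138 + (32 + 115))² = -100 - (-138 + (32 + 115))² = -100 - (-138 + 147)² = -100 - 1*9² = -100 - 1*81 = -100 - 81 = -181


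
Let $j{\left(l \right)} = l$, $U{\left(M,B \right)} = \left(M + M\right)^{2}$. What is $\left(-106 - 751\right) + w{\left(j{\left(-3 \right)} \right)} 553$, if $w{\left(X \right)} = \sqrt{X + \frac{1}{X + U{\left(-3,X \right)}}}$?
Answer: $-857 + \frac{3871 i \sqrt{66}}{33} \approx -857.0 + 952.97 i$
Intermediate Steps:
$U{\left(M,B \right)} = 4 M^{2}$ ($U{\left(M,B \right)} = \left(2 M\right)^{2} = 4 M^{2}$)
$w{\left(X \right)} = \sqrt{X + \frac{1}{36 + X}}$ ($w{\left(X \right)} = \sqrt{X + \frac{1}{X + 4 \left(-3\right)^{2}}} = \sqrt{X + \frac{1}{X + 4 \cdot 9}} = \sqrt{X + \frac{1}{X + 36}} = \sqrt{X + \frac{1}{36 + X}}$)
$\left(-106 - 751\right) + w{\left(j{\left(-3 \right)} \right)} 553 = \left(-106 - 751\right) + \sqrt{\frac{1 - 3 \left(36 - 3\right)}{36 - 3}} \cdot 553 = \left(-106 - 751\right) + \sqrt{\frac{1 - 99}{33}} \cdot 553 = -857 + \sqrt{\frac{1 - 99}{33}} \cdot 553 = -857 + \sqrt{\frac{1}{33} \left(-98\right)} 553 = -857 + \sqrt{- \frac{98}{33}} \cdot 553 = -857 + \frac{7 i \sqrt{66}}{33} \cdot 553 = -857 + \frac{3871 i \sqrt{66}}{33}$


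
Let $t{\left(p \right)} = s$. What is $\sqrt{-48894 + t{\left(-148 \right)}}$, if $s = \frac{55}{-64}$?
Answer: $\frac{i \sqrt{3129271}}{8} \approx 221.12 i$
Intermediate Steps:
$s = - \frac{55}{64}$ ($s = 55 \left(- \frac{1}{64}\right) = - \frac{55}{64} \approx -0.85938$)
$t{\left(p \right)} = - \frac{55}{64}$
$\sqrt{-48894 + t{\left(-148 \right)}} = \sqrt{-48894 - \frac{55}{64}} = \sqrt{- \frac{3129271}{64}} = \frac{i \sqrt{3129271}}{8}$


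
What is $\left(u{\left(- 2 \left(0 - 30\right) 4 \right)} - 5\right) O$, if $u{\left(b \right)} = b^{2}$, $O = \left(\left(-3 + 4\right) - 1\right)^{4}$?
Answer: $0$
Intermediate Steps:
$O = 0$ ($O = \left(1 - 1\right)^{4} = 0^{4} = 0$)
$\left(u{\left(- 2 \left(0 - 30\right) 4 \right)} - 5\right) O = \left(\left(- 2 \left(0 - 30\right) 4\right)^{2} - 5\right) 0 = \left(\left(\left(-2\right) \left(-30\right) 4\right)^{2} - 5\right) 0 = \left(\left(60 \cdot 4\right)^{2} - 5\right) 0 = \left(240^{2} - 5\right) 0 = \left(57600 - 5\right) 0 = 57595 \cdot 0 = 0$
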